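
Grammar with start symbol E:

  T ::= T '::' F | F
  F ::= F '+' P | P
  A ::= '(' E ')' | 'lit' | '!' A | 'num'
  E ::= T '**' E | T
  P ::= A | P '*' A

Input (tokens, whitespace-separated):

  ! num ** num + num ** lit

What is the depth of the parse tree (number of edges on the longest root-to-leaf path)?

7

[E [T [F [P [A ! [A num]]]]] ** [E [T [F [F [P [A num]]] + [P [A num]]]] ** [E [T [F [P [A lit]]]]]]]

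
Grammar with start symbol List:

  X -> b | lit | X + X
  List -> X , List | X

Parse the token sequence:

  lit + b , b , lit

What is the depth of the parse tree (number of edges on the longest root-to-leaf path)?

4

[List [X [X lit] + [X b]] , [List [X b] , [List [X lit]]]]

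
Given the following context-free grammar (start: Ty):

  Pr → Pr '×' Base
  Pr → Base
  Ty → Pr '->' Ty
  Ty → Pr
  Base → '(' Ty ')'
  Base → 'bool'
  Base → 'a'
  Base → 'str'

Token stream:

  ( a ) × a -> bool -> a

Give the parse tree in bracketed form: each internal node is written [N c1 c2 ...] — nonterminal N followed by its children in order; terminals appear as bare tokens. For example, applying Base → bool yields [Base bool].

Ty
Pr -> Ty
Pr × Base -> Ty
Base × Base -> Ty
( Ty ) × Base -> Ty
( Pr ) × Base -> Ty
( Base ) × Base -> Ty
( a ) × Base -> Ty
( a ) × a -> Ty
( a ) × a -> Pr -> Ty
( a ) × a -> Base -> Ty
( a ) × a -> bool -> Ty
( a ) × a -> bool -> Pr
( a ) × a -> bool -> Base
( a ) × a -> bool -> a

[Ty [Pr [Pr [Base ( [Ty [Pr [Base a]]] )]] × [Base a]] -> [Ty [Pr [Base bool]] -> [Ty [Pr [Base a]]]]]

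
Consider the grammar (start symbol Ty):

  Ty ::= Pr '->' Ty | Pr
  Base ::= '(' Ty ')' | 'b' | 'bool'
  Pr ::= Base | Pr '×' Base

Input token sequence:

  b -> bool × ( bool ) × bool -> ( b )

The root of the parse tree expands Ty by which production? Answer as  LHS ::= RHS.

[Ty [Pr [Base b]] -> [Ty [Pr [Pr [Pr [Base bool]] × [Base ( [Ty [Pr [Base bool]]] )]] × [Base bool]] -> [Ty [Pr [Base ( [Ty [Pr [Base b]]] )]]]]]

Ty ::= Pr '->' Ty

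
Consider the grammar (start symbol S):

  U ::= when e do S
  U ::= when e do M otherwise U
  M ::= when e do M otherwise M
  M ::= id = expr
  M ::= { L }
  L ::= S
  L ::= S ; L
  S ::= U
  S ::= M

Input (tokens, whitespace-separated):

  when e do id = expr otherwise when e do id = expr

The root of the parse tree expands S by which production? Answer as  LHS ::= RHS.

[S [U when e do [M id = expr] otherwise [U when e do [S [M id = expr]]]]]

S ::= U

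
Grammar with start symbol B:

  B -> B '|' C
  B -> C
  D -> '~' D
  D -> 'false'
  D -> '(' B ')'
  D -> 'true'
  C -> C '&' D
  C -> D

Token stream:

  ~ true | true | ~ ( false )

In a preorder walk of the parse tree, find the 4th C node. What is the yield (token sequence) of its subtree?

false

[B [B [B [C [D ~ [D true]]]] | [C [D true]]] | [C [D ~ [D ( [B [C [D false]]] )]]]]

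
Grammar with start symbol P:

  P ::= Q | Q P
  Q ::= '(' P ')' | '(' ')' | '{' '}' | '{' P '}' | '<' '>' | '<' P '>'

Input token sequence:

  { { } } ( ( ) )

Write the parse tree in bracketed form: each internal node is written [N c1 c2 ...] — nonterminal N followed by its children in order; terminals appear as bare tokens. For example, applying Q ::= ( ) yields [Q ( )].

[P [Q { [P [Q { }]] }] [P [Q ( [P [Q ( )]] )]]]

P
Q P
{ P } P
{ Q } P
{ { } } P
{ { } } Q
{ { } } ( P )
{ { } } ( Q )
{ { } } ( ( ) )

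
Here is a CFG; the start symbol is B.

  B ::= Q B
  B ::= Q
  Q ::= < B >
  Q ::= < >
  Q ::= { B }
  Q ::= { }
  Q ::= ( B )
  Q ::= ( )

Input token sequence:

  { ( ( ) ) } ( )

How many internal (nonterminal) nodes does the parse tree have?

8

[B [Q { [B [Q ( [B [Q ( )]] )]] }] [B [Q ( )]]]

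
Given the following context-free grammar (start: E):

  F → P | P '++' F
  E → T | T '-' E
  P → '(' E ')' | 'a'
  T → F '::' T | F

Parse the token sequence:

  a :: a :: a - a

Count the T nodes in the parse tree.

4

[E [T [F [P a]] :: [T [F [P a]] :: [T [F [P a]]]]] - [E [T [F [P a]]]]]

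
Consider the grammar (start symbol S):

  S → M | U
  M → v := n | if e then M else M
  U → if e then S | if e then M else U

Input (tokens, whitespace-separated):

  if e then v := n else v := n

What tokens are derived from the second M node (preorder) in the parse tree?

[S [M if e then [M v := n] else [M v := n]]]

v := n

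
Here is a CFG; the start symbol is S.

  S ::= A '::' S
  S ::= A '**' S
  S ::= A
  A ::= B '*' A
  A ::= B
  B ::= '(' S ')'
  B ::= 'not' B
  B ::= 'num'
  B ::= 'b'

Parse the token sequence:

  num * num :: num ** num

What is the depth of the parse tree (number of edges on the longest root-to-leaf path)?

[S [A [B num] * [A [B num]]] :: [S [A [B num]] ** [S [A [B num]]]]]

5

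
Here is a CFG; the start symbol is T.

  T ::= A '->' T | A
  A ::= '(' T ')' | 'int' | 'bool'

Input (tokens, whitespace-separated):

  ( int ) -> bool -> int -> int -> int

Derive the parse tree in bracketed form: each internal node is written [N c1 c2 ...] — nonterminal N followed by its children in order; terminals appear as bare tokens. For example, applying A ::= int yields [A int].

T
A -> T
( T ) -> T
( A ) -> T
( int ) -> T
( int ) -> A -> T
( int ) -> bool -> T
( int ) -> bool -> A -> T
( int ) -> bool -> int -> T
( int ) -> bool -> int -> A -> T
( int ) -> bool -> int -> int -> T
( int ) -> bool -> int -> int -> A
( int ) -> bool -> int -> int -> int

[T [A ( [T [A int]] )] -> [T [A bool] -> [T [A int] -> [T [A int] -> [T [A int]]]]]]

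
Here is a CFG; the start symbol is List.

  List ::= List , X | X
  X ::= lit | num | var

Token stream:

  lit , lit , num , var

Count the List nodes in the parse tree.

[List [List [List [List [X lit]] , [X lit]] , [X num]] , [X var]]

4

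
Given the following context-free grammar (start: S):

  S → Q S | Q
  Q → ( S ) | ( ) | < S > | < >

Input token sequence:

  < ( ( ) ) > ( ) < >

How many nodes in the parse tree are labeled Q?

5

[S [Q < [S [Q ( [S [Q ( )]] )]] >] [S [Q ( )] [S [Q < >]]]]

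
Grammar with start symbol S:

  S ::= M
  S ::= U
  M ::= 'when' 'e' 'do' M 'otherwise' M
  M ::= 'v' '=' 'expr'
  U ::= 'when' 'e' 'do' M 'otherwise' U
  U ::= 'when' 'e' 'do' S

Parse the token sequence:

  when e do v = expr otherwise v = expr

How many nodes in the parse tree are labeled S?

1

[S [M when e do [M v = expr] otherwise [M v = expr]]]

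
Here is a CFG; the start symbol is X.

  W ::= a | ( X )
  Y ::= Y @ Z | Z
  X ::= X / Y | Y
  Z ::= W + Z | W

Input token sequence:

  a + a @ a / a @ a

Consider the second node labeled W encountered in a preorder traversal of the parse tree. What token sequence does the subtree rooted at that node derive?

[X [X [Y [Y [Z [W a] + [Z [W a]]]] @ [Z [W a]]]] / [Y [Y [Z [W a]]] @ [Z [W a]]]]

a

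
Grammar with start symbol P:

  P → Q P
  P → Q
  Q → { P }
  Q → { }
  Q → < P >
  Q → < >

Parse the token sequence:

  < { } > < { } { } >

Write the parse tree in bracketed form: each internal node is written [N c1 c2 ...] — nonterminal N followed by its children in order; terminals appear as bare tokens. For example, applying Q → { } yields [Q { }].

[P [Q < [P [Q { }]] >] [P [Q < [P [Q { }] [P [Q { }]]] >]]]

P
Q P
< P > P
< Q > P
< { } > P
< { } > Q
< { } > < P >
< { } > < Q P >
< { } > < { } P >
< { } > < { } Q >
< { } > < { } { } >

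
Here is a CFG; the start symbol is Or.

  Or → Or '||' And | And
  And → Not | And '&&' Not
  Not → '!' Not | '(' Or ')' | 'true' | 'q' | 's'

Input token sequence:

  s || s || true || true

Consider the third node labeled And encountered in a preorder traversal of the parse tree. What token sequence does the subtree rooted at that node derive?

[Or [Or [Or [Or [And [Not s]]] || [And [Not s]]] || [And [Not true]]] || [And [Not true]]]

true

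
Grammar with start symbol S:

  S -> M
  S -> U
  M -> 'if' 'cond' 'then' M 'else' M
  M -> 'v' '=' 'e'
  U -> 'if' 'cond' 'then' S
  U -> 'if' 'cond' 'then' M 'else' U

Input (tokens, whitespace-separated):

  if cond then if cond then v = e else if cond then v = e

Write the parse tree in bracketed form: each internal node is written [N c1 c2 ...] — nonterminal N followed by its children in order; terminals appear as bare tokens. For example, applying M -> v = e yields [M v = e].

[S [U if cond then [S [U if cond then [M v = e] else [U if cond then [S [M v = e]]]]]]]

S
U
if cond then S
if cond then U
if cond then if cond then M else U
if cond then if cond then v = e else U
if cond then if cond then v = e else if cond then S
if cond then if cond then v = e else if cond then M
if cond then if cond then v = e else if cond then v = e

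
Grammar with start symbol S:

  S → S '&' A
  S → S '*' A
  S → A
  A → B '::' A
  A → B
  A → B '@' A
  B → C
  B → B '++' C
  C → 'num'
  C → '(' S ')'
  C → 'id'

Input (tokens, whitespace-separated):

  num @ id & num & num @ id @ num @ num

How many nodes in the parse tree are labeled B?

7

[S [S [S [A [B [C num]] @ [A [B [C id]]]]] & [A [B [C num]]]] & [A [B [C num]] @ [A [B [C id]] @ [A [B [C num]] @ [A [B [C num]]]]]]]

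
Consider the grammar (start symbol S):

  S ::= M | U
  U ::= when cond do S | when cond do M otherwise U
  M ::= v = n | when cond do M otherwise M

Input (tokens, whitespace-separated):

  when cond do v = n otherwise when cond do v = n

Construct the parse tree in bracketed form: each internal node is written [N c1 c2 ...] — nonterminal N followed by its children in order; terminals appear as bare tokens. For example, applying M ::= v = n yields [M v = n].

[S [U when cond do [M v = n] otherwise [U when cond do [S [M v = n]]]]]

S
U
when cond do M otherwise U
when cond do v = n otherwise U
when cond do v = n otherwise when cond do S
when cond do v = n otherwise when cond do M
when cond do v = n otherwise when cond do v = n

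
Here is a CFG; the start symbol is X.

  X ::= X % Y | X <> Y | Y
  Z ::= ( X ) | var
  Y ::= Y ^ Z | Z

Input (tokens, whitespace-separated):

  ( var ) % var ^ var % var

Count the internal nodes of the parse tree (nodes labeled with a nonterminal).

14

[X [X [X [Y [Z ( [X [Y [Z var]]] )]]] % [Y [Y [Z var]] ^ [Z var]]] % [Y [Z var]]]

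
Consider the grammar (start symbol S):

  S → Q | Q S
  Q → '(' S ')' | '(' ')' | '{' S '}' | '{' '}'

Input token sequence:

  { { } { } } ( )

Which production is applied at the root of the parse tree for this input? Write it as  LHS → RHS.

[S [Q { [S [Q { }] [S [Q { }]]] }] [S [Q ( )]]]

S → Q S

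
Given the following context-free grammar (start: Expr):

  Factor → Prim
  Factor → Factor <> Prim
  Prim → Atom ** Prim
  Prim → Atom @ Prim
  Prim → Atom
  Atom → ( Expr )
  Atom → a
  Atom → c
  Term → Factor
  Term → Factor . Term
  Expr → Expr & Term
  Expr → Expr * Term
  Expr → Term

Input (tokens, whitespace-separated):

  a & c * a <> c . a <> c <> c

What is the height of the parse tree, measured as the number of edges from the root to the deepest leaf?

[Expr [Expr [Expr [Term [Factor [Prim [Atom a]]]]] & [Term [Factor [Prim [Atom c]]]]] * [Term [Factor [Factor [Prim [Atom a]]] <> [Prim [Atom c]]] . [Term [Factor [Factor [Factor [Prim [Atom a]]] <> [Prim [Atom c]]] <> [Prim [Atom c]]]]]]

8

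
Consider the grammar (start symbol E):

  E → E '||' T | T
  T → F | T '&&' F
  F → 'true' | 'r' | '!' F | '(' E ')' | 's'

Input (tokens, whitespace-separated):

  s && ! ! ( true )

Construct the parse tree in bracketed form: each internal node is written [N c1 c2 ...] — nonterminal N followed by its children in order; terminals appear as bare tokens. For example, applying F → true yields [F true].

[E [T [T [F s]] && [F ! [F ! [F ( [E [T [F true]]] )]]]]]

E
T
T && F
F && F
s && F
s && ! F
s && ! ! F
s && ! ! ( E )
s && ! ! ( T )
s && ! ! ( F )
s && ! ! ( true )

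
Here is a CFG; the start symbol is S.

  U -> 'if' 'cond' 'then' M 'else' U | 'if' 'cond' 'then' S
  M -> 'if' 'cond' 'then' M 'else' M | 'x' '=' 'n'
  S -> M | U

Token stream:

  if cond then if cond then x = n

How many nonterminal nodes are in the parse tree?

6

[S [U if cond then [S [U if cond then [S [M x = n]]]]]]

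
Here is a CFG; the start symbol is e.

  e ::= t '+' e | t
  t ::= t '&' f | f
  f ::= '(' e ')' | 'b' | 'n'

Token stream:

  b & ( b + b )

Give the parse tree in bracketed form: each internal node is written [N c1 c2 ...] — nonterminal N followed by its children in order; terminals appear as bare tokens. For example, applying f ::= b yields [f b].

[e [t [t [f b]] & [f ( [e [t [f b]] + [e [t [f b]]]] )]]]

e
t
t & f
f & f
b & f
b & ( e )
b & ( t + e )
b & ( f + e )
b & ( b + e )
b & ( b + t )
b & ( b + f )
b & ( b + b )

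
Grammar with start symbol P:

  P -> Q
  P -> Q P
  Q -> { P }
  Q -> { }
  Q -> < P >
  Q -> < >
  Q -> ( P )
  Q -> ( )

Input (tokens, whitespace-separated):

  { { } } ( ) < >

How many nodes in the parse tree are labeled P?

[P [Q { [P [Q { }]] }] [P [Q ( )] [P [Q < >]]]]

4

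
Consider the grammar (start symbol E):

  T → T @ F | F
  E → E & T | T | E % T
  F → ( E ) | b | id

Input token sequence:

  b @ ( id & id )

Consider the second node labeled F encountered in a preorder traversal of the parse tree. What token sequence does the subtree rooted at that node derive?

( id & id )

[E [T [T [F b]] @ [F ( [E [E [T [F id]]] & [T [F id]]] )]]]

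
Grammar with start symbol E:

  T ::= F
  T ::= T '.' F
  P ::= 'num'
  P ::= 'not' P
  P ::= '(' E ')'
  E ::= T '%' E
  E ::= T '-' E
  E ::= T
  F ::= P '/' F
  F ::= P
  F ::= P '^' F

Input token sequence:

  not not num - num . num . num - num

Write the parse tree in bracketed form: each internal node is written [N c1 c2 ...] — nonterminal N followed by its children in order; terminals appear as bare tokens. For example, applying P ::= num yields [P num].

[E [T [F [P not [P not [P num]]]]] - [E [T [T [T [F [P num]]] . [F [P num]]] . [F [P num]]] - [E [T [F [P num]]]]]]

E
T - E
F - E
P - E
not P - E
not not P - E
not not num - E
not not num - T - E
not not num - T . F - E
not not num - T . F . F - E
not not num - F . F . F - E
not not num - P . F . F - E
not not num - num . F . F - E
not not num - num . P . F - E
not not num - num . num . F - E
not not num - num . num . P - E
not not num - num . num . num - E
not not num - num . num . num - T
not not num - num . num . num - F
not not num - num . num . num - P
not not num - num . num . num - num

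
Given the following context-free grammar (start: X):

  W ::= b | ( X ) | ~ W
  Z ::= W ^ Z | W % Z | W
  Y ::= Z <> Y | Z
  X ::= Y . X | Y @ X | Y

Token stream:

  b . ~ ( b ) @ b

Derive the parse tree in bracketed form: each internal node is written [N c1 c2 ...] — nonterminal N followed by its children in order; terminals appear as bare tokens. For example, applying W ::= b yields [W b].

X
Y . X
Z . X
W . X
b . X
b . Y @ X
b . Z @ X
b . W @ X
b . ~ W @ X
b . ~ ( X ) @ X
b . ~ ( Y ) @ X
b . ~ ( Z ) @ X
b . ~ ( W ) @ X
b . ~ ( b ) @ X
b . ~ ( b ) @ Y
b . ~ ( b ) @ Z
b . ~ ( b ) @ W
b . ~ ( b ) @ b

[X [Y [Z [W b]]] . [X [Y [Z [W ~ [W ( [X [Y [Z [W b]]]] )]]]] @ [X [Y [Z [W b]]]]]]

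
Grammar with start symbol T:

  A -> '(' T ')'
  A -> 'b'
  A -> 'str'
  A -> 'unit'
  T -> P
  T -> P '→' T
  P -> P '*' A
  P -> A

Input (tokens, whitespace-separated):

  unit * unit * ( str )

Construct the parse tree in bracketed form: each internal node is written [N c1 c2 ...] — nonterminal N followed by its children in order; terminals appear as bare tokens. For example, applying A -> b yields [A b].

T
P
P * A
P * A * A
A * A * A
unit * A * A
unit * unit * A
unit * unit * ( T )
unit * unit * ( P )
unit * unit * ( A )
unit * unit * ( str )

[T [P [P [P [A unit]] * [A unit]] * [A ( [T [P [A str]]] )]]]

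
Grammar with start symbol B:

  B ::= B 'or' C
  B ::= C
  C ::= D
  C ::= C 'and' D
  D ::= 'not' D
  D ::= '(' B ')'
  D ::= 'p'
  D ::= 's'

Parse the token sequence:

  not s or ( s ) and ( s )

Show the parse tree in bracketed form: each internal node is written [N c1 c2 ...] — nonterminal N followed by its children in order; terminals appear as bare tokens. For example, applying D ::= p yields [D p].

[B [B [C [D not [D s]]]] or [C [C [D ( [B [C [D s]]] )]] and [D ( [B [C [D s]]] )]]]

B
B or C
C or C
D or C
not D or C
not s or C
not s or C and D
not s or D and D
not s or ( B ) and D
not s or ( C ) and D
not s or ( D ) and D
not s or ( s ) and D
not s or ( s ) and ( B )
not s or ( s ) and ( C )
not s or ( s ) and ( D )
not s or ( s ) and ( s )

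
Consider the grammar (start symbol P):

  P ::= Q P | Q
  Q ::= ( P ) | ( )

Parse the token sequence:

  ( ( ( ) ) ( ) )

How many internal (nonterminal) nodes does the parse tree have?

8

[P [Q ( [P [Q ( [P [Q ( )]] )] [P [Q ( )]]] )]]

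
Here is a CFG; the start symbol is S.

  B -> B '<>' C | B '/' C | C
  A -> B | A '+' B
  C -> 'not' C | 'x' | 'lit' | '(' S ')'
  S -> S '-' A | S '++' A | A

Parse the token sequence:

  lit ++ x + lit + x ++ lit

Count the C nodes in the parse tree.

5

[S [S [S [A [B [C lit]]]] ++ [A [A [A [B [C x]]] + [B [C lit]]] + [B [C x]]]] ++ [A [B [C lit]]]]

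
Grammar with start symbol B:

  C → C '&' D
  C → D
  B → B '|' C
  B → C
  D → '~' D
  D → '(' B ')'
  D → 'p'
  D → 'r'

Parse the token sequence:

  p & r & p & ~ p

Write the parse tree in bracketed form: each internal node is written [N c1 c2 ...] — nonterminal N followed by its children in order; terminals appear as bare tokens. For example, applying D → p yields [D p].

[B [C [C [C [C [D p]] & [D r]] & [D p]] & [D ~ [D p]]]]

B
C
C & D
C & D & D
C & D & D & D
D & D & D & D
p & D & D & D
p & r & D & D
p & r & p & D
p & r & p & ~ D
p & r & p & ~ p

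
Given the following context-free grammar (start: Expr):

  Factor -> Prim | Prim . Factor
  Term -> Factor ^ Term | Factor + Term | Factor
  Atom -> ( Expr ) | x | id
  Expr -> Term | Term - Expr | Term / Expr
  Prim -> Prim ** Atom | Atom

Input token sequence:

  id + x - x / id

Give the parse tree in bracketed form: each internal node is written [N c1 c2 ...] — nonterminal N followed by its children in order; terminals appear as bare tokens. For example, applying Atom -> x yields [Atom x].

[Expr [Term [Factor [Prim [Atom id]]] + [Term [Factor [Prim [Atom x]]]]] - [Expr [Term [Factor [Prim [Atom x]]]] / [Expr [Term [Factor [Prim [Atom id]]]]]]]

Expr
Term - Expr
Factor + Term - Expr
Prim + Term - Expr
Atom + Term - Expr
id + Term - Expr
id + Factor - Expr
id + Prim - Expr
id + Atom - Expr
id + x - Expr
id + x - Term / Expr
id + x - Factor / Expr
id + x - Prim / Expr
id + x - Atom / Expr
id + x - x / Expr
id + x - x / Term
id + x - x / Factor
id + x - x / Prim
id + x - x / Atom
id + x - x / id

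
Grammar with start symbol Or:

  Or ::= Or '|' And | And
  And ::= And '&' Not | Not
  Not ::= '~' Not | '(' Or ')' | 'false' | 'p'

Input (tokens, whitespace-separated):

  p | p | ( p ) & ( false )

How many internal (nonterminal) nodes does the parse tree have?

17

[Or [Or [Or [And [Not p]]] | [And [Not p]]] | [And [And [Not ( [Or [And [Not p]]] )]] & [Not ( [Or [And [Not false]]] )]]]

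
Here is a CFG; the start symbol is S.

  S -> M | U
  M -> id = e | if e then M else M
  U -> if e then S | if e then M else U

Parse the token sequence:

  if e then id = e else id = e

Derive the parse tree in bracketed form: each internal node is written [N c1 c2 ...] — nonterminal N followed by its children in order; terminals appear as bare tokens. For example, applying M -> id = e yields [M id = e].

[S [M if e then [M id = e] else [M id = e]]]

S
M
if e then M else M
if e then id = e else M
if e then id = e else id = e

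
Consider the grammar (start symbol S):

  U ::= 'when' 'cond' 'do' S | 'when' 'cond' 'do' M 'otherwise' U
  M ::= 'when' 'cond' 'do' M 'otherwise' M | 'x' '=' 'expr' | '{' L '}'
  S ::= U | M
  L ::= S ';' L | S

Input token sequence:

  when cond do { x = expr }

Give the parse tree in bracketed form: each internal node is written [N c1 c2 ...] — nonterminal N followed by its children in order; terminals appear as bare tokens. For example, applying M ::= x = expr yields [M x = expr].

[S [U when cond do [S [M { [L [S [M x = expr]]] }]]]]

S
U
when cond do S
when cond do M
when cond do { L }
when cond do { S }
when cond do { M }
when cond do { x = expr }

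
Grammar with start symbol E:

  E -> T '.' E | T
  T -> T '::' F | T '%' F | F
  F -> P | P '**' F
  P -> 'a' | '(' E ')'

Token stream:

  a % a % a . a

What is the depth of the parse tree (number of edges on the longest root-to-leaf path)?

[E [T [T [T [F [P a]]] % [F [P a]]] % [F [P a]]] . [E [T [F [P a]]]]]

6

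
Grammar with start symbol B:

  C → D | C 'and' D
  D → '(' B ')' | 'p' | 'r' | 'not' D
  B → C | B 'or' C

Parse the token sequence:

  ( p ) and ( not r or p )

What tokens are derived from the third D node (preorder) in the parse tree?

( not r or p )

[B [C [C [D ( [B [C [D p]]] )]] and [D ( [B [B [C [D not [D r]]]] or [C [D p]]] )]]]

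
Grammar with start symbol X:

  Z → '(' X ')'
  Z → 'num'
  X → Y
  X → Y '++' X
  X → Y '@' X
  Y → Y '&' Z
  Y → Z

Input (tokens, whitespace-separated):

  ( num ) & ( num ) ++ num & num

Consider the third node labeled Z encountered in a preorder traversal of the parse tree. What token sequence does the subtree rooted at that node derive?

[X [Y [Y [Z ( [X [Y [Z num]]] )]] & [Z ( [X [Y [Z num]]] )]] ++ [X [Y [Y [Z num]] & [Z num]]]]

( num )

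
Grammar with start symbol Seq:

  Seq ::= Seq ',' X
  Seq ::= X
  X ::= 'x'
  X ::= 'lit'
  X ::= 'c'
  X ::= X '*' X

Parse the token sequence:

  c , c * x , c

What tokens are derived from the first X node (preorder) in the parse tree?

[Seq [Seq [Seq [X c]] , [X [X c] * [X x]]] , [X c]]

c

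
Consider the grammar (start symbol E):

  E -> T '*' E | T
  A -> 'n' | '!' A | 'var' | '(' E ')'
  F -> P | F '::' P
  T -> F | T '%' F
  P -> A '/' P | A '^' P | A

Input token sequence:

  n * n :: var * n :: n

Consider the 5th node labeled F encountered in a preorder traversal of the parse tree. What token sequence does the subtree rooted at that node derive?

[E [T [F [P [A n]]]] * [E [T [F [F [P [A n]]] :: [P [A var]]]] * [E [T [F [F [P [A n]]] :: [P [A n]]]]]]]

n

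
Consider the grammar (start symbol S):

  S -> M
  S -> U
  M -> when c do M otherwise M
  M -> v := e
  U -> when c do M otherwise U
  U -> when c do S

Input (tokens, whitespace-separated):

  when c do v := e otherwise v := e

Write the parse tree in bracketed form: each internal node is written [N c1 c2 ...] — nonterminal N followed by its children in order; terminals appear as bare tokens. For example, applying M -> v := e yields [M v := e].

[S [M when c do [M v := e] otherwise [M v := e]]]

S
M
when c do M otherwise M
when c do v := e otherwise M
when c do v := e otherwise v := e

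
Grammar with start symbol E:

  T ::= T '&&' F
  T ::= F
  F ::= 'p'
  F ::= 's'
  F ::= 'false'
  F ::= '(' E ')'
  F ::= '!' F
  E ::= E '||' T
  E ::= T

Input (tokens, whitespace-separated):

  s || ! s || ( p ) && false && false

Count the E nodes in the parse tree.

[E [E [E [T [F s]]] || [T [F ! [F s]]]] || [T [T [T [F ( [E [T [F p]]] )]] && [F false]] && [F false]]]

4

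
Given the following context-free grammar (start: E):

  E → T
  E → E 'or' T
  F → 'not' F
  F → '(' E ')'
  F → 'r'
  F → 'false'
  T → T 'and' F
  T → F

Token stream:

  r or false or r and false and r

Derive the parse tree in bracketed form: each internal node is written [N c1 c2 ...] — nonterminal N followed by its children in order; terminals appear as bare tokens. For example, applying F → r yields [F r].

[E [E [E [T [F r]]] or [T [F false]]] or [T [T [T [F r]] and [F false]] and [F r]]]

E
E or T
E or T or T
T or T or T
F or T or T
r or T or T
r or F or T
r or false or T
r or false or T and F
r or false or T and F and F
r or false or F and F and F
r or false or r and F and F
r or false or r and false and F
r or false or r and false and r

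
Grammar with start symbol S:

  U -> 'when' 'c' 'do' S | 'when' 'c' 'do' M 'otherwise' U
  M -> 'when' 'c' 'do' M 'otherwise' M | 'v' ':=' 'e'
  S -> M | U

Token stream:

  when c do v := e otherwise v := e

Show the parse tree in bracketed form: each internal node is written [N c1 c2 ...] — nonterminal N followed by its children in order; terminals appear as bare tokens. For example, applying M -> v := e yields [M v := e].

S
M
when c do M otherwise M
when c do v := e otherwise M
when c do v := e otherwise v := e

[S [M when c do [M v := e] otherwise [M v := e]]]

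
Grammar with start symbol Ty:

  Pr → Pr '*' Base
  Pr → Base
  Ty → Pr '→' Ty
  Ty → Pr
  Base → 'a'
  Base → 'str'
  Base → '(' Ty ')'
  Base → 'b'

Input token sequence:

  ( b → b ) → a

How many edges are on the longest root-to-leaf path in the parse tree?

7

[Ty [Pr [Base ( [Ty [Pr [Base b]] → [Ty [Pr [Base b]]]] )]] → [Ty [Pr [Base a]]]]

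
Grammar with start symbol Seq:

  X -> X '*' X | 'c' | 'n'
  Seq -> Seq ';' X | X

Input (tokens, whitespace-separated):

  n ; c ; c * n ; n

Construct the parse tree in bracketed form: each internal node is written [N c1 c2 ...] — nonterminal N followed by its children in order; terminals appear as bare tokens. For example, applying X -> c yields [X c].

[Seq [Seq [Seq [Seq [X n]] ; [X c]] ; [X [X c] * [X n]]] ; [X n]]

Seq
Seq ; X
Seq ; X ; X
Seq ; X ; X ; X
X ; X ; X ; X
n ; X ; X ; X
n ; c ; X ; X
n ; c ; X * X ; X
n ; c ; c * X ; X
n ; c ; c * n ; X
n ; c ; c * n ; n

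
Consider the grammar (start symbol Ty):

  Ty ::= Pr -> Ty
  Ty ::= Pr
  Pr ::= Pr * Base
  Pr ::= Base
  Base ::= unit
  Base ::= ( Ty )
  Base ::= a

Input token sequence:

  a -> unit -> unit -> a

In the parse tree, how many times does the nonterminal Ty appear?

[Ty [Pr [Base a]] -> [Ty [Pr [Base unit]] -> [Ty [Pr [Base unit]] -> [Ty [Pr [Base a]]]]]]

4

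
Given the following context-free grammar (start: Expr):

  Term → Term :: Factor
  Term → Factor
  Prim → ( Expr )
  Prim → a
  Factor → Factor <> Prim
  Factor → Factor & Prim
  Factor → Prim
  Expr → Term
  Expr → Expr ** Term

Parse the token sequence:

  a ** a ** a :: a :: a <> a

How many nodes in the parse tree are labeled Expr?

3

[Expr [Expr [Expr [Term [Factor [Prim a]]]] ** [Term [Factor [Prim a]]]] ** [Term [Term [Term [Factor [Prim a]]] :: [Factor [Prim a]]] :: [Factor [Factor [Prim a]] <> [Prim a]]]]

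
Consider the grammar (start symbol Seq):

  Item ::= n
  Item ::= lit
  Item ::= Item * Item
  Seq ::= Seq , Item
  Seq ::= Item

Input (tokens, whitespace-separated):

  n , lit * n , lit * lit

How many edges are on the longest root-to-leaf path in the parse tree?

[Seq [Seq [Seq [Item n]] , [Item [Item lit] * [Item n]]] , [Item [Item lit] * [Item lit]]]

4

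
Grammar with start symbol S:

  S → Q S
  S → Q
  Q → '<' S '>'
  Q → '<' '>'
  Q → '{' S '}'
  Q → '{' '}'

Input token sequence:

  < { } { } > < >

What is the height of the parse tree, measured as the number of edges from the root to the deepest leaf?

5

[S [Q < [S [Q { }] [S [Q { }]]] >] [S [Q < >]]]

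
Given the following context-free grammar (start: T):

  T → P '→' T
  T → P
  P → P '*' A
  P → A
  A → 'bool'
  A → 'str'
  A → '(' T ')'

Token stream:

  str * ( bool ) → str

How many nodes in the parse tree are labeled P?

[T [P [P [A str]] * [A ( [T [P [A bool]]] )]] → [T [P [A str]]]]

4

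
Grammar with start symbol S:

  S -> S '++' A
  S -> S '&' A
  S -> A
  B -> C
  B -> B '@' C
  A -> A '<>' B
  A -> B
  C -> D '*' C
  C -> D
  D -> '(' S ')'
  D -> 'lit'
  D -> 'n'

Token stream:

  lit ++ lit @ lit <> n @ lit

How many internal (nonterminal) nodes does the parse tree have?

[S [S [A [B [C [D lit]]]]] ++ [A [A [B [B [C [D lit]]] @ [C [D lit]]]] <> [B [B [C [D n]]] @ [C [D lit]]]]]

20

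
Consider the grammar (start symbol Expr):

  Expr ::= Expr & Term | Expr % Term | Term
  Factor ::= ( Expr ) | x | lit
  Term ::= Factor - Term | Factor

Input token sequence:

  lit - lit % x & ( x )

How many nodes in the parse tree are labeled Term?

[Expr [Expr [Expr [Term [Factor lit] - [Term [Factor lit]]]] % [Term [Factor x]]] & [Term [Factor ( [Expr [Term [Factor x]]] )]]]

5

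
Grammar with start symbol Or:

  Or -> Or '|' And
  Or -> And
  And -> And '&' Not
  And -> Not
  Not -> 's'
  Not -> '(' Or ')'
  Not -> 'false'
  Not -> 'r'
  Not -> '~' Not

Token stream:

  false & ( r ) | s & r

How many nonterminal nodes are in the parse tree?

[Or [Or [And [And [Not false]] & [Not ( [Or [And [Not r]]] )]]] | [And [And [Not s]] & [Not r]]]

13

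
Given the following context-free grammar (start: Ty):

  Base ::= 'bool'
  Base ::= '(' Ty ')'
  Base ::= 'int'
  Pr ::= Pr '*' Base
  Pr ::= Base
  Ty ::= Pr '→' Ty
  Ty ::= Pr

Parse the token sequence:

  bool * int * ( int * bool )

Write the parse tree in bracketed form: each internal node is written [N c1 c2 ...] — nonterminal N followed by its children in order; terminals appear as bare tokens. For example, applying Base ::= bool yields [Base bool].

[Ty [Pr [Pr [Pr [Base bool]] * [Base int]] * [Base ( [Ty [Pr [Pr [Base int]] * [Base bool]]] )]]]

Ty
Pr
Pr * Base
Pr * Base * Base
Base * Base * Base
bool * Base * Base
bool * int * Base
bool * int * ( Ty )
bool * int * ( Pr )
bool * int * ( Pr * Base )
bool * int * ( Base * Base )
bool * int * ( int * Base )
bool * int * ( int * bool )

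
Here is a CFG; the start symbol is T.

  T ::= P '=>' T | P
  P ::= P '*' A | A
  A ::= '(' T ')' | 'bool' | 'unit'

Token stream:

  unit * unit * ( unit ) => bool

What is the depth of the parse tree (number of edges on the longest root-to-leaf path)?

[T [P [P [P [A unit]] * [A unit]] * [A ( [T [P [A unit]]] )]] => [T [P [A bool]]]]

6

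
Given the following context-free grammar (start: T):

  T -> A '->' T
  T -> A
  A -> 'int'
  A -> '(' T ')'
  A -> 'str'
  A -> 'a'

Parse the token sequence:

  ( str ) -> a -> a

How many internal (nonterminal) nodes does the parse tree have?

[T [A ( [T [A str]] )] -> [T [A a] -> [T [A a]]]]

8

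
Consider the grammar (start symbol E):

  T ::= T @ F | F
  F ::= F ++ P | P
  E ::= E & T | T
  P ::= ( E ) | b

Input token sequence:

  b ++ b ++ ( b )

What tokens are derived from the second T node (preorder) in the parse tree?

[E [T [F [F [F [P b]] ++ [P b]] ++ [P ( [E [T [F [P b]]]] )]]]]

b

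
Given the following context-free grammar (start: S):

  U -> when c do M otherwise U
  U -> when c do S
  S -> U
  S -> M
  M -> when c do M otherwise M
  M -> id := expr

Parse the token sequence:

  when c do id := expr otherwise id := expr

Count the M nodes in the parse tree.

3

[S [M when c do [M id := expr] otherwise [M id := expr]]]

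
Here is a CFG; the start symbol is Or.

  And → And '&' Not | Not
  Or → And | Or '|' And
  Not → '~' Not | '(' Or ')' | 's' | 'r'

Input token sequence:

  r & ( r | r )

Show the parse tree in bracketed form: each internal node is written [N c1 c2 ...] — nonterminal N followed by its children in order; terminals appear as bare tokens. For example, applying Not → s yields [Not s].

[Or [And [And [Not r]] & [Not ( [Or [Or [And [Not r]]] | [And [Not r]]] )]]]

Or
And
And & Not
Not & Not
r & Not
r & ( Or )
r & ( Or | And )
r & ( And | And )
r & ( Not | And )
r & ( r | And )
r & ( r | Not )
r & ( r | r )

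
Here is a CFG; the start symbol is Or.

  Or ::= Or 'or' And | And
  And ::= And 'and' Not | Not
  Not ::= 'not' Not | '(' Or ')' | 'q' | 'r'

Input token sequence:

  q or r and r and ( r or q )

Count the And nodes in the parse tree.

[Or [Or [And [Not q]]] or [And [And [And [Not r]] and [Not r]] and [Not ( [Or [Or [And [Not r]]] or [And [Not q]]] )]]]

6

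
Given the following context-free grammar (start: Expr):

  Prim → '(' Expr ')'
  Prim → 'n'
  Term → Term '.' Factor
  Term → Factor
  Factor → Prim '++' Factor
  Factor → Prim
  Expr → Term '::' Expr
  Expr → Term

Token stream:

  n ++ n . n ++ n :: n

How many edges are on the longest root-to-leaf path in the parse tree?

[Expr [Term [Term [Factor [Prim n] ++ [Factor [Prim n]]]] . [Factor [Prim n] ++ [Factor [Prim n]]]] :: [Expr [Term [Factor [Prim n]]]]]

6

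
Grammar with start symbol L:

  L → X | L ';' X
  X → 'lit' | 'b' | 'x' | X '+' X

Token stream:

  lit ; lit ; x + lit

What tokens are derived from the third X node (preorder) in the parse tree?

[L [L [L [X lit]] ; [X lit]] ; [X [X x] + [X lit]]]

x + lit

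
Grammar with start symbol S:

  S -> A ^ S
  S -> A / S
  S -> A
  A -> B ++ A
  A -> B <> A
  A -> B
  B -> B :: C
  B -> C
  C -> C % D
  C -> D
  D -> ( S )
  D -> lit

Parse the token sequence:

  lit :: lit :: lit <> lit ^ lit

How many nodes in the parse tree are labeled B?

[S [A [B [B [B [C [D lit]]] :: [C [D lit]]] :: [C [D lit]]] <> [A [B [C [D lit]]]]] ^ [S [A [B [C [D lit]]]]]]

5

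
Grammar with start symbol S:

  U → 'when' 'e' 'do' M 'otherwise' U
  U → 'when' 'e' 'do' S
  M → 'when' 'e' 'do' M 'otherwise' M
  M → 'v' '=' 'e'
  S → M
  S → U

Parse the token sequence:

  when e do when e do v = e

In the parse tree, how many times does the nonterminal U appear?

[S [U when e do [S [U when e do [S [M v = e]]]]]]

2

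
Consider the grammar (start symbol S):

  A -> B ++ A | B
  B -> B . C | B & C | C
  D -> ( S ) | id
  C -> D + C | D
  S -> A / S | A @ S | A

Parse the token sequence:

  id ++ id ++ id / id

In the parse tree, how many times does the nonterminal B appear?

4

[S [A [B [C [D id]]] ++ [A [B [C [D id]]] ++ [A [B [C [D id]]]]]] / [S [A [B [C [D id]]]]]]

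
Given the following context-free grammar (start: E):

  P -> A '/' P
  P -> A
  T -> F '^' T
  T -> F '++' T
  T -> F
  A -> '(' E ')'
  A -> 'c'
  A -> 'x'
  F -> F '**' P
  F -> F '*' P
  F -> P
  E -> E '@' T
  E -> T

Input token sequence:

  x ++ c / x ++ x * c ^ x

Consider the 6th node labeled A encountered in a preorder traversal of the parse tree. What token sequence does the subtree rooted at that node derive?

x

[E [T [F [P [A x]]] ++ [T [F [P [A c] / [P [A x]]]] ++ [T [F [F [P [A x]]] * [P [A c]]] ^ [T [F [P [A x]]]]]]]]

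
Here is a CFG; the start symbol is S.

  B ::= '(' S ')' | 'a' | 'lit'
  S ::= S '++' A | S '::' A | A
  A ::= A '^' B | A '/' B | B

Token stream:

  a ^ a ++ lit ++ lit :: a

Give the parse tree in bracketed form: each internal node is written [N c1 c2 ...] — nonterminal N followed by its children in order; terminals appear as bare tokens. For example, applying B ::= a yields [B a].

S
S :: A
S ++ A :: A
S ++ A ++ A :: A
A ++ A ++ A :: A
A ^ B ++ A ++ A :: A
B ^ B ++ A ++ A :: A
a ^ B ++ A ++ A :: A
a ^ a ++ A ++ A :: A
a ^ a ++ B ++ A :: A
a ^ a ++ lit ++ A :: A
a ^ a ++ lit ++ B :: A
a ^ a ++ lit ++ lit :: A
a ^ a ++ lit ++ lit :: B
a ^ a ++ lit ++ lit :: a

[S [S [S [S [A [A [B a]] ^ [B a]]] ++ [A [B lit]]] ++ [A [B lit]]] :: [A [B a]]]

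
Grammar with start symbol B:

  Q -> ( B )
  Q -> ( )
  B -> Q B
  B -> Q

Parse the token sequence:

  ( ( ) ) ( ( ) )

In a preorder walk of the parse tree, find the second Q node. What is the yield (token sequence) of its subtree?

( )

[B [Q ( [B [Q ( )]] )] [B [Q ( [B [Q ( )]] )]]]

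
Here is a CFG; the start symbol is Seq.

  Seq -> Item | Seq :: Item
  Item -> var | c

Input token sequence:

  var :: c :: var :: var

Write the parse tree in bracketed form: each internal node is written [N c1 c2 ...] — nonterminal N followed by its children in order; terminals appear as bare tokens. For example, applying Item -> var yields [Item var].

Seq
Seq :: Item
Seq :: Item :: Item
Seq :: Item :: Item :: Item
Item :: Item :: Item :: Item
var :: Item :: Item :: Item
var :: c :: Item :: Item
var :: c :: var :: Item
var :: c :: var :: var

[Seq [Seq [Seq [Seq [Item var]] :: [Item c]] :: [Item var]] :: [Item var]]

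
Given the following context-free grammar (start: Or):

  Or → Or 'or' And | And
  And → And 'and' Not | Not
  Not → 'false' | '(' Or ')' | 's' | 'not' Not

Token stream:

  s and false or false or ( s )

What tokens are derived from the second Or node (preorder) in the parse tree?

[Or [Or [Or [And [And [Not s]] and [Not false]]] or [And [Not false]]] or [And [Not ( [Or [And [Not s]]] )]]]

s and false or false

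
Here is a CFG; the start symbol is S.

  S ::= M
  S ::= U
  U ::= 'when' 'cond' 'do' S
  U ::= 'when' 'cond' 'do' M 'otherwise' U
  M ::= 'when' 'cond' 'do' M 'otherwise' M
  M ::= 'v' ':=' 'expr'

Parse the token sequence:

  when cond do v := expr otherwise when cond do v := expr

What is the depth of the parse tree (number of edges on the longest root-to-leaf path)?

[S [U when cond do [M v := expr] otherwise [U when cond do [S [M v := expr]]]]]

5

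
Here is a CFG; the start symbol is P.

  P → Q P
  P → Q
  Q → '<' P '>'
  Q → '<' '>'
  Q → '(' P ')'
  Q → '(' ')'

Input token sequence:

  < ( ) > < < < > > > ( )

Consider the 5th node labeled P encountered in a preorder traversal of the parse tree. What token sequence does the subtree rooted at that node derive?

[P [Q < [P [Q ( )]] >] [P [Q < [P [Q < [P [Q < >]] >]] >] [P [Q ( )]]]]

< >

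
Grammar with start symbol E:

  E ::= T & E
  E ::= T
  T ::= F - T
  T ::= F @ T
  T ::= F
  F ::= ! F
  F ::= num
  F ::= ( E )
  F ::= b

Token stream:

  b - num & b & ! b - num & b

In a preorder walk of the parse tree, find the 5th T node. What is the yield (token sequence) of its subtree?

num

[E [T [F b] - [T [F num]]] & [E [T [F b]] & [E [T [F ! [F b]] - [T [F num]]] & [E [T [F b]]]]]]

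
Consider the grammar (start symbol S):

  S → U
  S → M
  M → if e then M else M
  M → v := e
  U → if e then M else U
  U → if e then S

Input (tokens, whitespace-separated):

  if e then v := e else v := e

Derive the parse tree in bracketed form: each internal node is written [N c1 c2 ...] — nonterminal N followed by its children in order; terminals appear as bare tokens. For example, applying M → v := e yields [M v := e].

[S [M if e then [M v := e] else [M v := e]]]

S
M
if e then M else M
if e then v := e else M
if e then v := e else v := e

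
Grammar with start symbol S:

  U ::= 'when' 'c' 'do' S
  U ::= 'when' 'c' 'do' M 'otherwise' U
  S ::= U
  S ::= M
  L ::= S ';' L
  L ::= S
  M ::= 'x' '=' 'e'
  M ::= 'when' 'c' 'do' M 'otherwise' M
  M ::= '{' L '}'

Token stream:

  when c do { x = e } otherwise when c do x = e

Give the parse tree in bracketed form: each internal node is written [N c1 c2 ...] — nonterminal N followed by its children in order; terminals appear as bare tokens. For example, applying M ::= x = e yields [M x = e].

[S [U when c do [M { [L [S [M x = e]]] }] otherwise [U when c do [S [M x = e]]]]]

S
U
when c do M otherwise U
when c do { L } otherwise U
when c do { S } otherwise U
when c do { M } otherwise U
when c do { x = e } otherwise U
when c do { x = e } otherwise when c do S
when c do { x = e } otherwise when c do M
when c do { x = e } otherwise when c do x = e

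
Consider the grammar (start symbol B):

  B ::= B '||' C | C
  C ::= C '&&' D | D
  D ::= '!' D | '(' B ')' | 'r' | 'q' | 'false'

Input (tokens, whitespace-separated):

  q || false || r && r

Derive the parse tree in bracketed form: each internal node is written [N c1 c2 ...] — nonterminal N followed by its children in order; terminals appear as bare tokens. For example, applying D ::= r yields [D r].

B
B || C
B || C || C
C || C || C
D || C || C
q || C || C
q || D || C
q || false || C
q || false || C && D
q || false || D && D
q || false || r && D
q || false || r && r

[B [B [B [C [D q]]] || [C [D false]]] || [C [C [D r]] && [D r]]]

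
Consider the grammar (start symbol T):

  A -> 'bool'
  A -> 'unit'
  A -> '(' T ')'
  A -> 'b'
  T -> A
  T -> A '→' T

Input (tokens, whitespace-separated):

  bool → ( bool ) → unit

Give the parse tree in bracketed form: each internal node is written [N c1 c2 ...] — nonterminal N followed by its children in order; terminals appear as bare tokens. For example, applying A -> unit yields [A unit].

[T [A bool] → [T [A ( [T [A bool]] )] → [T [A unit]]]]

T
A → T
bool → T
bool → A → T
bool → ( T ) → T
bool → ( A ) → T
bool → ( bool ) → T
bool → ( bool ) → A
bool → ( bool ) → unit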